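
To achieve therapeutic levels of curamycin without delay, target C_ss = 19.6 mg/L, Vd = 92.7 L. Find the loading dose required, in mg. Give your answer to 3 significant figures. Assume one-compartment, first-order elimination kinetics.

LD = Css × Vd = 19.6 × 92.7 = 1817 mg

1820 mg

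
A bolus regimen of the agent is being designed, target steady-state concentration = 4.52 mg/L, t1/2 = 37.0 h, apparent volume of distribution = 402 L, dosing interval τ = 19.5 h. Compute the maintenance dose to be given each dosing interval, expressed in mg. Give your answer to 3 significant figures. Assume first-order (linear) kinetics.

k = ln2 / t½ = 0.693147 / 37.0 = 0.01873 h⁻¹
CL = k × Vd = 0.01873 × 402 = 7.529 L/h
At steady state, Dose/τ = Css × CL.
Dose = Css × CL × τ = 4.52 × 7.529 × 19.5 = 663.6 mg

664 mg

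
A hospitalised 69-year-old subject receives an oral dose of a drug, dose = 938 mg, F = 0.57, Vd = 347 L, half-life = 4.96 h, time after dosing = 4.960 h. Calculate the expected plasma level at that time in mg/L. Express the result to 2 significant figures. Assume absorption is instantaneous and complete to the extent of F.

0.77 mg/L

Amount reaching circulation = F × Dose = 0.57 × 938.0 = 534.7 mg
C₀ = F·Dose / Vd = 534.7 / 347 = 1.541 mg/L
k = ln2 / t½ = 0.693147 / 4.96 = 0.1397 h⁻¹
t / t½ = 4.960 / 4.96 = 1 half-lives
C = C₀ × (1/2)^1 = 1.541 × 0.5000 = 0.7705 mg/L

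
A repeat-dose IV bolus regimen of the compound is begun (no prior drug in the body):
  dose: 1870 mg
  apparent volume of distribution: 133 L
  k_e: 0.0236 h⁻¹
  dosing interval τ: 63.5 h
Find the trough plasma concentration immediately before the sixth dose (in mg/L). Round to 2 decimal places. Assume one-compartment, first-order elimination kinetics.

C₀ per dose = Dose / Vd = 1870 / 133 = 14.06 mg/L
Fraction remaining after one interval: r = e^(−kτ) = e^(−0.02360 × 63.5) = 0.2234
Before dose 6, 5 doses have been given (aged 1τ, 2τ, 3τ, 4τ, 5τ).
C_trough = C₀ × (r + r² + … + r^5) = C₀ × r(1−r^5)/(1−r)
        = 14.06 × 0.2234 × (1 − 0.0005564) / (1 − 0.2234) = 4.042 mg/L

4.04 mg/L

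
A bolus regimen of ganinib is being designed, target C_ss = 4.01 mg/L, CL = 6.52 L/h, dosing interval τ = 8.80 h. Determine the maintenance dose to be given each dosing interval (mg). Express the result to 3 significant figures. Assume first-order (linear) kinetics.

At steady state, Dose/τ = Css × CL.
Dose = Css × CL × τ = 4.01 × 6.520 × 8.80 = 230.1 mg

230 mg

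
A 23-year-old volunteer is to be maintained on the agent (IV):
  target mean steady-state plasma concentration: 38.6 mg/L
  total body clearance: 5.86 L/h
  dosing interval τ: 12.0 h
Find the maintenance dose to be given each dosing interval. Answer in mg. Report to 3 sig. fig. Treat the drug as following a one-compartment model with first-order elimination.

2710 mg

At steady state, Dose/τ = Css × CL.
Dose = Css × CL × τ = 38.6 × 5.860 × 12.0 = 2714 mg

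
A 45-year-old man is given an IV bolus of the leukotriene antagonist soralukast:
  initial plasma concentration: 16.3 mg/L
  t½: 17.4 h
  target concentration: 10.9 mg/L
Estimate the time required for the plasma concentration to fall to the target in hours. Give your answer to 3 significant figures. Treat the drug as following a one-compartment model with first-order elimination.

k = ln2 / t½ = 0.693147 / 17.4 = 0.03984 h⁻¹
t = ln(C₀ / C) / k = ln(16.30 / 10.9) / 0.03984
  = ln(1.495) / 0.03984 = 0.4021 / 0.03984 = 10.09 h

10.1 h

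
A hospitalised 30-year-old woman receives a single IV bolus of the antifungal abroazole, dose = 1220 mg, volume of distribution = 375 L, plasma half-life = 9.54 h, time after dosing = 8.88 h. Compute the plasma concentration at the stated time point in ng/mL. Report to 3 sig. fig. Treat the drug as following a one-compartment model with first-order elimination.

C₀ = Dose / Vd = 1220 / 375 = 3.253 mg/L
k = ln2 / t½ = 0.693147 / 9.54 = 0.07266 h⁻¹
C = C₀ · e^(−k·t) = 3.253 × e^(−0.07266 × 8.88)
  = 3.253 × 0.5245 = 1.706 mg/L
Convert: 1.706 mg/L × 1000 = 1706 ng/mL

1710 ng/mL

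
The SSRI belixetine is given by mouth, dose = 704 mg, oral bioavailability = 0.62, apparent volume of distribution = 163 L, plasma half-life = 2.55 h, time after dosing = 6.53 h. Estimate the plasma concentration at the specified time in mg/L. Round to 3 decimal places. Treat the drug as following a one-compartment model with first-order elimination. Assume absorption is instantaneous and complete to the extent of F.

Amount reaching circulation = F × Dose = 0.62 × 704.0 = 436.5 mg
C₀ = F·Dose / Vd = 436.5 / 163 = 2.678 mg/L
k = ln2 / t½ = 0.693147 / 2.55 = 0.2718 h⁻¹
C = C₀ · e^(−k·t) = 2.678 × e^(−0.2718 × 6.53)
  = 2.678 × 0.1695 = 0.4539 mg/L

0.454 mg/L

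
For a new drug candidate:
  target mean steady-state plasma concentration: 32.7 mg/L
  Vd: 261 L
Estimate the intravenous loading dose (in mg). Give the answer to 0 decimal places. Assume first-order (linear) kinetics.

8535 mg

LD = Css × Vd = 32.7 × 261 = 8535 mg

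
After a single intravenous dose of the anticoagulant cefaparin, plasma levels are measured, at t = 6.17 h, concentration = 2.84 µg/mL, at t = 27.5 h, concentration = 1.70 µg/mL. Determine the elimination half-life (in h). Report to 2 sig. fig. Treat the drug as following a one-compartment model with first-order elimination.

29 h

k = ln(C₁/C₂) / (t₂ − t₁) = ln(2.84/1.70) / (27.5 − 6.17)
  = 0.5132 / 21.33 = 0.02406 h⁻¹
t½ = ln2 / k = 0.693147 / 0.02406 = 28.81 h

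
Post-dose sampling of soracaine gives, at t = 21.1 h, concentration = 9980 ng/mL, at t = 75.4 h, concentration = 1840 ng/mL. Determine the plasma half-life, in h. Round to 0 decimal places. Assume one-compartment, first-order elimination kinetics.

k = ln(C₁/C₂) / (t₂ − t₁) = ln(9980/1840) / (75.4 − 21.1)
  = 1.691 / 54.30 = 0.03114 h⁻¹
t½ = ln2 / k = 0.693147 / 0.03114 = 22.26 h

22 h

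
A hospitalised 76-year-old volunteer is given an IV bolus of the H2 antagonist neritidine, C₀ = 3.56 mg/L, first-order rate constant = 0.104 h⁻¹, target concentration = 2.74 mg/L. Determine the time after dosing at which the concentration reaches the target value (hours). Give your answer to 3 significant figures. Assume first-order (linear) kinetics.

t = ln(C₀ / C) / k = ln(3.560 / 2.74) / 0.1040
  = ln(1.299) / 0.1040 = 0.2616 / 0.1040 = 2.515 h

2.52 h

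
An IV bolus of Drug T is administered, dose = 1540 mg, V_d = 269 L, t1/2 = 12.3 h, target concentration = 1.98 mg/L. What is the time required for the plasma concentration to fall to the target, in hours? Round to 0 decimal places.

19 h

C₀ = Dose / Vd = 1540 / 269 = 5.725 mg/L
k = ln2 / t½ = 0.693147 / 12.3 = 0.05635 h⁻¹
t = ln(C₀ / C) / k = ln(5.725 / 1.98) / 0.05635
  = ln(2.891) / 0.05635 = 1.062 / 0.05635 = 18.85 h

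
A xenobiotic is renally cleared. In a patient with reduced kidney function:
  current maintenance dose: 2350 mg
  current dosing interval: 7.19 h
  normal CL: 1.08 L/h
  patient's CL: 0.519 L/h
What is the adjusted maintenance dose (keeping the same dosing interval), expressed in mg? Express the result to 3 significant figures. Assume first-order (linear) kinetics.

To keep the same average steady-state level, dosing rate must scale with clearance.
CL ratio = 0.519 / 1.08 = 0.4806
New dose (same interval) = 2350 × 0.4806 = 1129 mg

1130 mg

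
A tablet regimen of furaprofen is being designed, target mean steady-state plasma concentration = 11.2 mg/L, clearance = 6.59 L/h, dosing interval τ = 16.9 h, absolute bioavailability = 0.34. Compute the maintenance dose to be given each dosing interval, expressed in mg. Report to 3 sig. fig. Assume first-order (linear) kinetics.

3670 mg

At steady state, F × (Dose/τ) = Css × CL.
Dose = Css × CL × τ / F = 11.2 × 6.590 × 16.9 / 0.34 = 3669 mg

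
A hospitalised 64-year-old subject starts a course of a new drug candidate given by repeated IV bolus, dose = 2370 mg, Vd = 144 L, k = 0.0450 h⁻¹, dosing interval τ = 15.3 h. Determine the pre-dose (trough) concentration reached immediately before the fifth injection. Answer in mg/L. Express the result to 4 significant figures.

15.55 mg/L

C₀ per dose = Dose / Vd = 2370 / 144 = 16.46 mg/L
Fraction remaining after one interval: r = e^(−kτ) = e^(−0.04500 × 15.3) = 0.5023
Before dose 5, 4 doses have been given (aged 1τ, 2τ, 3τ, 4τ).
C_trough = C₀ × (r + r² + … + r^4) = C₀ × r(1−r^4)/(1−r)
        = 16.46 × 0.5023 × (1 − 0.06366) / (1 − 0.5023) = 15.55 mg/L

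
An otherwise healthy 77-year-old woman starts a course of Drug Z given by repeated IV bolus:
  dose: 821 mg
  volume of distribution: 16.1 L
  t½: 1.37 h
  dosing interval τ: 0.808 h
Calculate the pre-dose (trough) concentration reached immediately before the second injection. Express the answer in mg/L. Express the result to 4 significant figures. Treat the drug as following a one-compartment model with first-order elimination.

33.88 mg/L

C₀ per dose = Dose / Vd = 821 / 16.1 = 50.99 mg/L
k = ln2 / t½ = 0.693147 / 1.37 = 0.5059 h⁻¹
Fraction remaining after one interval: r = e^(−kτ) = e^(−0.5059 × 0.808) = 0.6645
Before dose 2, 1 dose has been given (aged 1τ).
C_trough = C₀ × r = 50.99 × 0.6645 = 33.88 mg/L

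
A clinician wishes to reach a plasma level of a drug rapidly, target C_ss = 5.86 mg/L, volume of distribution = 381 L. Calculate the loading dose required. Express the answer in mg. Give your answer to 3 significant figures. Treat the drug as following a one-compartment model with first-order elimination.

2230 mg

LD = Css × Vd = 5.86 × 381 = 2233 mg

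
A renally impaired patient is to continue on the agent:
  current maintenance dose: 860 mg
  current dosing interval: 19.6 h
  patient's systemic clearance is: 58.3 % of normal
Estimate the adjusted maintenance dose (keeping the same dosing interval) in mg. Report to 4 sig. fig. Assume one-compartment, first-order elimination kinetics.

501.4 mg

To keep the same average steady-state level, dosing rate must scale with clearance.
CL ratio = 58.3 / 100 = 0.5830
New dose (same interval) = 860 × 0.5830 = 501.4 mg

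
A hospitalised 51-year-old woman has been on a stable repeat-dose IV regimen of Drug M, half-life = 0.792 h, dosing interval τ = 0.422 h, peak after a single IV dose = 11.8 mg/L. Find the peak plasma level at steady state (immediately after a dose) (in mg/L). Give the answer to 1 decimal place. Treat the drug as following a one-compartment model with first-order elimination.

38.2 mg/L

k = ln2 / t½ = 0.693147 / 0.792 = 0.8752 h⁻¹
e^(−kτ) = e^(−0.8752 × 0.422) = 0.6912
Accumulation ratio R = 1 / (1 − e^(−kτ)) = 1 / (1 − 0.6912) = 3.238
Steady-state peak = C₀ × R = 11.8 × 3.238 = 38.21 mg/L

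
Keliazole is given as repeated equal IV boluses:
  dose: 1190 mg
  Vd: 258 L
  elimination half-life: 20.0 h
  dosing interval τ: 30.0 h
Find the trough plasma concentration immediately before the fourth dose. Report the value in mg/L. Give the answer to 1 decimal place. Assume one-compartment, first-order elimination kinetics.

C₀ per dose = Dose / Vd = 1190 / 258 = 4.612 mg/L
k = ln2 / t½ = 0.693147 / 20.0 = 0.03466 h⁻¹
Fraction remaining after one interval: r = e^(−kτ) = e^(−0.03466 × 30.0) = 0.3535
Before dose 4, 3 doses have been given (aged 1τ, 2τ, 3τ).
C_trough = C₀ × (r + r² + … + r^3) = C₀ × r(1−r^3)/(1−r)
        = 4.612 × 0.3535 × (1 − 0.04417) / (1 − 0.3535) = 2.410 mg/L

2.4 mg/L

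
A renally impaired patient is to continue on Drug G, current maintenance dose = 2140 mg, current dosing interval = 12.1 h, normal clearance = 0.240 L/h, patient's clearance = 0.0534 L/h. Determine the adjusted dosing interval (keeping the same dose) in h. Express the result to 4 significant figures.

54.38 h

To keep the same average steady-state level, dosing rate must scale with clearance.
CL ratio = 0.0534 / 0.240 = 0.2225
New interval (same dose) = 12.1 / 0.2225 = 54.38 h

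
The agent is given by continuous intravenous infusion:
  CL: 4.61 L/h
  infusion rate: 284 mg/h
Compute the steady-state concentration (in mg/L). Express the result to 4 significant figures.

61.61 mg/L

At steady state Css = R₀ / CL = 284 / 4.610 = 61.61 mg/L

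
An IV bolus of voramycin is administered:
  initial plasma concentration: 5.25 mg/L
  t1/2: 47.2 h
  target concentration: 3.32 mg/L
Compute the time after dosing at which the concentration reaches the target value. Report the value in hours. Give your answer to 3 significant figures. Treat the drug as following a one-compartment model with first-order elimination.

k = ln2 / t½ = 0.693147 / 47.2 = 0.01469 h⁻¹
t = ln(C₀ / C) / k = ln(5.250 / 3.32) / 0.01469
  = ln(1.581) / 0.01469 = 0.4581 / 0.01469 = 31.18 h

31.2 h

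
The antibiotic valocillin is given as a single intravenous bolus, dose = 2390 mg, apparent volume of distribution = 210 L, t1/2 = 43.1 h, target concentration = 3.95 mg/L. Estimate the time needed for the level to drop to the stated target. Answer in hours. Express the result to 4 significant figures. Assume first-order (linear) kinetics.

65.80 h

C₀ = Dose / Vd = 2390 / 210 = 11.38 mg/L
k = ln2 / t½ = 0.693147 / 43.1 = 0.01608 h⁻¹
t = ln(C₀ / C) / k = ln(11.38 / 3.95) / 0.01608
  = ln(2.881) / 0.01608 = 1.058 / 0.01608 = 65.80 h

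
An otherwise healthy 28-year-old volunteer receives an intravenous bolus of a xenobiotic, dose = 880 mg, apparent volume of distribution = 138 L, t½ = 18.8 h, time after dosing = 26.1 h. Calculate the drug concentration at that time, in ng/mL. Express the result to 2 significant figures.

2400 ng/mL

C₀ = Dose / Vd = 880.0 / 138 = 6.377 mg/L
k = ln2 / t½ = 0.693147 / 18.8 = 0.03687 h⁻¹
C = C₀ · e^(−k·t) = 6.377 × e^(−0.03687 × 26.1)
  = 6.377 × 0.3820 = 2.436 mg/L
Convert: 2.436 mg/L × 1000 = 2436 ng/mL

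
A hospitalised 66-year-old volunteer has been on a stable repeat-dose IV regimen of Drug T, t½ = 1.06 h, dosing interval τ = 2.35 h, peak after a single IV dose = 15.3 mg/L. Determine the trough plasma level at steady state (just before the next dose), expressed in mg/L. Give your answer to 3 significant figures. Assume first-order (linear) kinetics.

4.19 mg/L

k = ln2 / t½ = 0.693147 / 1.06 = 0.6539 h⁻¹
e^(−kτ) = e^(−0.6539 × 2.35) = 0.2151
Accumulation ratio R = 1 / (1 − e^(−kτ)) = 1 / (1 − 0.2151) = 1.274
Steady-state trough = C₀ × R × e^(−kτ) = 15.3 × 1.274 × 0.2151 = 4.193 mg/L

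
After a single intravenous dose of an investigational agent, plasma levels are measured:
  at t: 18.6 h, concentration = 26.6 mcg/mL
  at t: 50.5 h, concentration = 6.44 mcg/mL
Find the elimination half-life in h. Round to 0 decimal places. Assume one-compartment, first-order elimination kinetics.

k = ln(C₁/C₂) / (t₂ − t₁) = ln(26.6/6.44) / (50.5 − 18.6)
  = 1.418 / 31.90 = 0.04445 h⁻¹
t½ = ln2 / k = 0.693147 / 0.04445 = 15.59 h

16 h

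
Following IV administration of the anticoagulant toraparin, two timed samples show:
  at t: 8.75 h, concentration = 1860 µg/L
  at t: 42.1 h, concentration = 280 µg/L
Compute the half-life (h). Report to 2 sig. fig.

12 h

k = ln(C₁/C₂) / (t₂ − t₁) = ln(1860/280) / (42.1 − 8.75)
  = 1.894 / 33.35 = 0.05679 h⁻¹
t½ = ln2 / k = 0.693147 / 0.05679 = 12.21 h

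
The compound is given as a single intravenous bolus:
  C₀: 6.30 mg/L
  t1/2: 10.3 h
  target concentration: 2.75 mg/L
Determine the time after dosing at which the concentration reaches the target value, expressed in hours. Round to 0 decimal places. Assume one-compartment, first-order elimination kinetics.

12 h

k = ln2 / t½ = 0.693147 / 10.3 = 0.06730 h⁻¹
t = ln(C₀ / C) / k = ln(6.300 / 2.75) / 0.06730
  = ln(2.291) / 0.06730 = 0.8290 / 0.06730 = 12.32 h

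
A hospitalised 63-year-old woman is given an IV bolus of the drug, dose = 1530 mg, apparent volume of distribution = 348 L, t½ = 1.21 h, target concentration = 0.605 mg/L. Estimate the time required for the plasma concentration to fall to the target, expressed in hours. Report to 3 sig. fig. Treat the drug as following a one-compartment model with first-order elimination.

3.46 h

C₀ = Dose / Vd = 1530 / 348 = 4.397 mg/L
k = ln2 / t½ = 0.693147 / 1.21 = 0.5728 h⁻¹
t = ln(C₀ / C) / k = ln(4.397 / 0.605) / 0.5728
  = ln(7.268) / 0.5728 = 1.983 / 0.5728 = 3.462 h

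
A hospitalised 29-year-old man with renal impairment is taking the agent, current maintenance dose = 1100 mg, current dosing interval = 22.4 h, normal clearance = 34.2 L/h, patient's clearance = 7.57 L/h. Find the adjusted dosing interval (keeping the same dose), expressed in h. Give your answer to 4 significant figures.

101.2 h

To keep the same average steady-state level, dosing rate must scale with clearance.
CL ratio = 7.57 / 34.2 = 0.2213
New interval (same dose) = 22.4 / 0.2213 = 101.2 h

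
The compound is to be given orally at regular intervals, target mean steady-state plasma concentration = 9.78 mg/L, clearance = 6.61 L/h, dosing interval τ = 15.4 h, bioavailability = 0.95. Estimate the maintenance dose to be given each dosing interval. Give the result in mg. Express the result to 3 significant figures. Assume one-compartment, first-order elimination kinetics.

1050 mg

At steady state, F × (Dose/τ) = Css × CL.
Dose = Css × CL × τ / F = 9.78 × 6.610 × 15.4 / 0.95 = 1048 mg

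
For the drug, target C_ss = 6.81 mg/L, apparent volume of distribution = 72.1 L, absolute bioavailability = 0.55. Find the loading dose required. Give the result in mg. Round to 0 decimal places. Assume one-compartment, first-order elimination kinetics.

LD = Css × Vd / F = 6.81 × 72.1 / 0.55 = 892.7 mg

893 mg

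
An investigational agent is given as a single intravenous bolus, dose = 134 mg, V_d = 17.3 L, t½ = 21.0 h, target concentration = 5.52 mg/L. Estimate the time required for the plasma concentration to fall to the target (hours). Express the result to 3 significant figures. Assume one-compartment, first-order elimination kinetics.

10.3 h

C₀ = Dose / Vd = 134.0 / 17.3 = 7.746 mg/L
k = ln2 / t½ = 0.693147 / 21.0 = 0.03301 h⁻¹
t = ln(C₀ / C) / k = ln(7.746 / 5.52) / 0.03301
  = ln(1.403) / 0.03301 = 0.3386 / 0.03301 = 10.26 h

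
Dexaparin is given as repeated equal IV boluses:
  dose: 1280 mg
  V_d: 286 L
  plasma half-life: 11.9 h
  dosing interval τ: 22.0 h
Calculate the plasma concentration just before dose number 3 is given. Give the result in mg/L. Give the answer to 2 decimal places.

C₀ per dose = Dose / Vd = 1280 / 286 = 4.476 mg/L
k = ln2 / t½ = 0.693147 / 11.9 = 0.05825 h⁻¹
Fraction remaining after one interval: r = e^(−kτ) = e^(−0.05825 × 22.0) = 0.2776
Before dose 3, 2 doses have been given (aged 1τ, 2τ).
C_trough = C₀ × (r + r²) = 4.476 × (0.2776 + 0.07706) = 1.587 mg/L

1.59 mg/L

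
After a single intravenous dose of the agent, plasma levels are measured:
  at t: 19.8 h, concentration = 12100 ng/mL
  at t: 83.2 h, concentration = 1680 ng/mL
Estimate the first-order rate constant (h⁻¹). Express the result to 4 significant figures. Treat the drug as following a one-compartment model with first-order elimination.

k = ln(C₁/C₂) / (t₂ − t₁) = ln(12100/1680) / (83.2 − 19.8)
  = 1.974 / 63.40 = 0.03114 h⁻¹

0.03114 h⁻¹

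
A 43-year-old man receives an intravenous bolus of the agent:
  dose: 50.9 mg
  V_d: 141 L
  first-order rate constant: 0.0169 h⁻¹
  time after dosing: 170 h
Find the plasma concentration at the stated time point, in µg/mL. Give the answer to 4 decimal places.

0.0204 µg/mL

C₀ = Dose / Vd = 50.90 / 141 = 0.3610 mg/L
C = C₀ · e^(−k·t) = 0.3610 × e^(−0.01690 × 170)
  = 0.3610 × 0.05653 = 0.02041 mg/L
(0.02041 mg/L = 0.02041 µg/mL)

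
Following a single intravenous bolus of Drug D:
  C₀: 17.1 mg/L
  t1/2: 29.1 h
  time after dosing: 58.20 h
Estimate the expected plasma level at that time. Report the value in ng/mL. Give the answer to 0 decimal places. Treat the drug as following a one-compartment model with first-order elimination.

4275 ng/mL

k = ln2 / t½ = 0.693147 / 29.1 = 0.02382 h⁻¹
t / t½ = 58.20 / 29.1 = 2 half-lives
C = C₀ × (1/2)^2 = 17.10 × 0.2500 = 4.275 mg/L
Convert: 4.275 mg/L × 1000 = 4275 ng/mL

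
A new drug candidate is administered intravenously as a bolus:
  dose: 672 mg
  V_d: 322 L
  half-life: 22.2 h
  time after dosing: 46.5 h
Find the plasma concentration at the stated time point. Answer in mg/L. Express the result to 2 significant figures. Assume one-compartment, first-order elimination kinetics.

C₀ = Dose / Vd = 672.0 / 322 = 2.087 mg/L
k = ln2 / t½ = 0.693147 / 22.2 = 0.03122 h⁻¹
C = C₀ · e^(−k·t) = 2.087 × e^(−0.03122 × 46.5)
  = 2.087 × 0.2342 = 0.4888 mg/L

0.49 mg/L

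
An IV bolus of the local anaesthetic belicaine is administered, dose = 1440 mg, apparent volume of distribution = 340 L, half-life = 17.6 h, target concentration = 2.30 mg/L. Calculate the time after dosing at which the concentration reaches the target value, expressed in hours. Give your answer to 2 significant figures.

16 h

C₀ = Dose / Vd = 1440 / 340 = 4.235 mg/L
k = ln2 / t½ = 0.693147 / 17.6 = 0.03938 h⁻¹
t = ln(C₀ / C) / k = ln(4.235 / 2.30) / 0.03938
  = ln(1.841) / 0.03938 = 0.6103 / 0.03938 = 15.50 h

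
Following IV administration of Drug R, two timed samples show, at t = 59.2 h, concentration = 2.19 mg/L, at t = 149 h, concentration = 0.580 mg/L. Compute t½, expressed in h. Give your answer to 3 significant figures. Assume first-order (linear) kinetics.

k = ln(C₁/C₂) / (t₂ − t₁) = ln(2.19/0.580) / (149 − 59.2)
  = 1.329 / 89.80 = 0.01480 h⁻¹
t½ = ln2 / k = 0.693147 / 0.01480 = 46.83 h

46.8 h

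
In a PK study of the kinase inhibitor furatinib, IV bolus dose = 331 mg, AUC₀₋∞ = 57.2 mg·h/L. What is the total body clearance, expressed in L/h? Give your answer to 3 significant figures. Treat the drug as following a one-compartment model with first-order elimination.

5.79 L/h

CL = Dose / AUC = 331 / 57.2 = 5.787 L/h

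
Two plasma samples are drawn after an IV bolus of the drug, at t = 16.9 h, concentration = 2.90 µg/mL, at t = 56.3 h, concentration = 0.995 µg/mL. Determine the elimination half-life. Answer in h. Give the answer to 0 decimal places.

k = ln(C₁/C₂) / (t₂ − t₁) = ln(2.90/0.995) / (56.3 − 16.9)
  = 1.070 / 39.40 = 0.02716 h⁻¹
t½ = ln2 / k = 0.693147 / 0.02716 = 25.52 h

26 h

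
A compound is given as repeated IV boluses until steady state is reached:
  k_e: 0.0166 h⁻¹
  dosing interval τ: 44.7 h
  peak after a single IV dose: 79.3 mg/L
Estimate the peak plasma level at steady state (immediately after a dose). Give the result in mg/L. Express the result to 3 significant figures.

e^(−kτ) = e^(−0.01660 × 44.7) = 0.4762
Accumulation ratio R = 1 / (1 − e^(−kτ)) = 1 / (1 − 0.4762) = 1.909
Steady-state peak = C₀ × R = 79.3 × 1.909 = 151.4 mg/L

151 mg/L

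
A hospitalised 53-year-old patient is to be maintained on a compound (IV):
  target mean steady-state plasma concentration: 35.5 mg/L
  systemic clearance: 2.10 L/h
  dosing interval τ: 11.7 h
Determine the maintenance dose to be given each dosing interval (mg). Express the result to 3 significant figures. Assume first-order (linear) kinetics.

At steady state, Dose/τ = Css × CL.
Dose = Css × CL × τ = 35.5 × 2.100 × 11.7 = 872.2 mg

872 mg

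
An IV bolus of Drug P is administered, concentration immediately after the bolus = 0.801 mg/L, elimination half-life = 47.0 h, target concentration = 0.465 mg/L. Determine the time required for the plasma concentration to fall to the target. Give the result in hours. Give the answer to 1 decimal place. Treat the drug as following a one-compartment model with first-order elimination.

36.9 h

k = ln2 / t½ = 0.693147 / 47.0 = 0.01475 h⁻¹
t = ln(C₀ / C) / k = ln(0.8010 / 0.465) / 0.01475
  = ln(1.723) / 0.01475 = 0.5441 / 0.01475 = 36.89 h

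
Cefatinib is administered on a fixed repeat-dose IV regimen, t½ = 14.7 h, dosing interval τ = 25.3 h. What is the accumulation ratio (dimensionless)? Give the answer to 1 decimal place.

1.4

k = ln2 / t½ = 0.693147 / 14.7 = 0.04715 h⁻¹
e^(−kτ) = e^(−0.04715 × 25.3) = 0.3033
Accumulation ratio R = 1 / (1 − e^(−kτ)) = 1 / (1 − 0.3033) = 1.435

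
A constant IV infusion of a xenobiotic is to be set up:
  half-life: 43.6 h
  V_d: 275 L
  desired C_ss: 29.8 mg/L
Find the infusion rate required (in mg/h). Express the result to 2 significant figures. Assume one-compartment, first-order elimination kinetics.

k = ln2 / t½ = 0.693147 / 43.6 = 0.01590 h⁻¹
CL = k × Vd = 0.01590 × 275 = 4.373 L/h
At steady state, infusion rate R₀ = Css × CL = 29.8 × 4.373 = 130.3 mg/h

130 mg/h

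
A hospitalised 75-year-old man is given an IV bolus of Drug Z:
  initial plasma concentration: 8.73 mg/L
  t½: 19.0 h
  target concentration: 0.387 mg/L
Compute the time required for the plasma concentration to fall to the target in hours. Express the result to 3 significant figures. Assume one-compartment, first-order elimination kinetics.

k = ln2 / t½ = 0.693147 / 19.0 = 0.03648 h⁻¹
t = ln(C₀ / C) / k = ln(8.730 / 0.387) / 0.03648
  = ln(22.56) / 0.03648 = 3.116 / 0.03648 = 85.42 h

85.4 h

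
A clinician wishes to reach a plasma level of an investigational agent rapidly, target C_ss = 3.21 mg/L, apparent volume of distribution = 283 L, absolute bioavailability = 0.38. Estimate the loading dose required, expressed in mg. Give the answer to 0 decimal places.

2391 mg

LD = Css × Vd / F = 3.21 × 283 / 0.38 = 2391 mg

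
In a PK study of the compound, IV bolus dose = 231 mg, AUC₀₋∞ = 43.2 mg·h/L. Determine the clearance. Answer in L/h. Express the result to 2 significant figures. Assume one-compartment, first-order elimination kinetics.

CL = Dose / AUC = 231 / 43.2 = 5.347 L/h

5.3 L/h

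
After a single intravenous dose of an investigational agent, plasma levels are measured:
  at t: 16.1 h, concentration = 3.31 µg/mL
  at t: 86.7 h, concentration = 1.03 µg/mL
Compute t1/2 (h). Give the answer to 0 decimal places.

k = ln(C₁/C₂) / (t₂ − t₁) = ln(3.31/1.03) / (86.7 − 16.1)
  = 1.167 / 70.60 = 0.01653 h⁻¹
t½ = ln2 / k = 0.693147 / 0.01653 = 41.93 h

42 h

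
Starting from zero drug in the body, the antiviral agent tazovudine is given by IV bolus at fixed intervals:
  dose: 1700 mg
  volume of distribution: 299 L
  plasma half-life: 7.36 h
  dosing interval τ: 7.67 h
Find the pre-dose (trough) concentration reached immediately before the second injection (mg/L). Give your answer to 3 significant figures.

C₀ per dose = Dose / Vd = 1700 / 299 = 5.686 mg/L
k = ln2 / t½ = 0.693147 / 7.36 = 0.09418 h⁻¹
Fraction remaining after one interval: r = e^(−kτ) = e^(−0.09418 × 7.67) = 0.4856
Before dose 2, 1 dose has been given (aged 1τ).
C_trough = C₀ × r = 5.686 × 0.4856 = 2.761 mg/L

2.76 mg/L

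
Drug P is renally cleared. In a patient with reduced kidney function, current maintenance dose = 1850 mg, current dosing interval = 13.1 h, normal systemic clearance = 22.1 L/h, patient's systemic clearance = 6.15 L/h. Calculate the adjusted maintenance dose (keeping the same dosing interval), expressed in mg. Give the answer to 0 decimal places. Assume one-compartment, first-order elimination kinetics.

515 mg

To keep the same average steady-state level, dosing rate must scale with clearance.
CL ratio = 6.15 / 22.1 = 0.2783
New dose (same interval) = 1850 × 0.2783 = 514.9 mg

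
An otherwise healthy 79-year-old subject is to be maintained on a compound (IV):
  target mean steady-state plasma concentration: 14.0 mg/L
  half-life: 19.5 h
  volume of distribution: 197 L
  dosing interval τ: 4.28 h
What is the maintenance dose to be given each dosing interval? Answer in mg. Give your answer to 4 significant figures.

419.6 mg

k = ln2 / t½ = 0.693147 / 19.5 = 0.03555 h⁻¹
CL = k × Vd = 0.03555 × 197 = 7.003 L/h
At steady state, Dose/τ = Css × CL.
Dose = Css × CL × τ = 14.0 × 7.003 × 4.28 = 419.6 mg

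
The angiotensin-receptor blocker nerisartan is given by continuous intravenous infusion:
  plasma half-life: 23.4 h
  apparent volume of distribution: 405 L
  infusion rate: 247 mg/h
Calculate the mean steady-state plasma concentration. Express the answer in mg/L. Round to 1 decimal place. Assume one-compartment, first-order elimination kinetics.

20.6 mg/L

k = ln2 / t½ = 0.693147 / 23.4 = 0.02962 h⁻¹
CL = k × Vd = 0.02962 × 405 = 12.00 L/h
At steady state Css = R₀ / CL = 247 / 12.00 = 20.58 mg/L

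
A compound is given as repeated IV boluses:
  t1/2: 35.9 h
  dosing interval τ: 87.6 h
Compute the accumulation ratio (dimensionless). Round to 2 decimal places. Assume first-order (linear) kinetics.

k = ln2 / t½ = 0.693147 / 35.9 = 0.01931 h⁻¹
e^(−kτ) = e^(−0.01931 × 87.6) = 0.1842
Accumulation ratio R = 1 / (1 − e^(−kτ)) = 1 / (1 − 0.1842) = 1.226

1.23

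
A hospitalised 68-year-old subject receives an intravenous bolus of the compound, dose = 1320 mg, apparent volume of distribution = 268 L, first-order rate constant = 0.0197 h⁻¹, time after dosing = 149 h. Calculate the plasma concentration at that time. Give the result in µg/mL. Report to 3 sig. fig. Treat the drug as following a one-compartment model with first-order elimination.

C₀ = Dose / Vd = 1320 / 268 = 4.925 mg/L
C = C₀ · e^(−k·t) = 4.925 × e^(−0.01970 × 149)
  = 4.925 × 0.05311 = 0.2616 mg/L
(0.2616 mg/L = 0.2616 µg/mL)

0.262 µg/mL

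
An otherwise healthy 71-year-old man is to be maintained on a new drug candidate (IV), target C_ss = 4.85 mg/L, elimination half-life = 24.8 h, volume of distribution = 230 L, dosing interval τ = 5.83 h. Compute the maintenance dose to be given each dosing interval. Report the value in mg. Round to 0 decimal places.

k = ln2 / t½ = 0.693147 / 24.8 = 0.02795 h⁻¹
CL = k × Vd = 0.02795 × 230 = 6.429 L/h
At steady state, Dose/τ = Css × CL.
Dose = Css × CL × τ = 4.85 × 6.429 × 5.83 = 181.8 mg

182 mg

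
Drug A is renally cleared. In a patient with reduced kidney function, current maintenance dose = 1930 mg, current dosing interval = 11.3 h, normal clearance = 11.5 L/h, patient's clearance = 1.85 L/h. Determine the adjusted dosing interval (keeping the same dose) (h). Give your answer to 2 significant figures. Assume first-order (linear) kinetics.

70 h

To keep the same average steady-state level, dosing rate must scale with clearance.
CL ratio = 1.85 / 11.5 = 0.1609
New interval (same dose) = 11.3 / 0.1609 = 70.23 h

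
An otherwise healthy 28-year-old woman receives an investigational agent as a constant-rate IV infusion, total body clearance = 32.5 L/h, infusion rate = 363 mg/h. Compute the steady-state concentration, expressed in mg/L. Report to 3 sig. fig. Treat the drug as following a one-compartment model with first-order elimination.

At steady state Css = R₀ / CL = 363 / 32.50 = 11.17 mg/L

11.2 mg/L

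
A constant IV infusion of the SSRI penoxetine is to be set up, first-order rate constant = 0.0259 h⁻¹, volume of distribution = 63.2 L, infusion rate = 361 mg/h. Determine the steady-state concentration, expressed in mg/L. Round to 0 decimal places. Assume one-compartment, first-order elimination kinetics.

CL = k × Vd = 0.02590 × 63.2 = 1.637 L/h
At steady state Css = R₀ / CL = 361 / 1.637 = 220.5 mg/L

221 mg/L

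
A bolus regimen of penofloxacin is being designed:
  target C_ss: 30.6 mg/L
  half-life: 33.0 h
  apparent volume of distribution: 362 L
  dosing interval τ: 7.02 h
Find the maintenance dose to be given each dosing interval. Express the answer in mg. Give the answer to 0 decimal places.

1633 mg

k = ln2 / t½ = 0.693147 / 33.0 = 0.02100 h⁻¹
CL = k × Vd = 0.02100 × 362 = 7.602 L/h
At steady state, Dose/τ = Css × CL.
Dose = Css × CL × τ = 30.6 × 7.602 × 7.02 = 1633 mg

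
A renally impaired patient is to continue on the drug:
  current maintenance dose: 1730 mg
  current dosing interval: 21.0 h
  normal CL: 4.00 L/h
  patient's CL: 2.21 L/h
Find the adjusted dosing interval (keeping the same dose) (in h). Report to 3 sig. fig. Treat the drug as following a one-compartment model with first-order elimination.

38.0 h

To keep the same average steady-state level, dosing rate must scale with clearance.
CL ratio = 2.21 / 4.00 = 0.5525
New interval (same dose) = 21.0 / 0.5525 = 38.01 h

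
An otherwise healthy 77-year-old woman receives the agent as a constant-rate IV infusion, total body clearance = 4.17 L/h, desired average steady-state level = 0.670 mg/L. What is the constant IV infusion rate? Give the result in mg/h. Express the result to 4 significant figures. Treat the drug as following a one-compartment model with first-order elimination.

2.794 mg/h

At steady state, infusion rate R₀ = Css × CL = 0.670 × 4.170 = 2.794 mg/h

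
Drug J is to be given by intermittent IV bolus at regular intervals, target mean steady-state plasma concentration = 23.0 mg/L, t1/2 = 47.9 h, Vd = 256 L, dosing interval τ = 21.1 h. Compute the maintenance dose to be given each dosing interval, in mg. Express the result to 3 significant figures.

k = ln2 / t½ = 0.693147 / 47.9 = 0.01447 h⁻¹
CL = k × Vd = 0.01447 × 256 = 3.704 L/h
At steady state, Dose/τ = Css × CL.
Dose = Css × CL × τ = 23.0 × 3.704 × 21.1 = 1798 mg

1800 mg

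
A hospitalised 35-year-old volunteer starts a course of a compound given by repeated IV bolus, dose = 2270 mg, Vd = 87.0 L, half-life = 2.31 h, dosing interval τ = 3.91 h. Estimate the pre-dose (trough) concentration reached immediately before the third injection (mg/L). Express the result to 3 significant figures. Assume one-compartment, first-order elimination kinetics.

10.6 mg/L

C₀ per dose = Dose / Vd = 2270 / 87.0 = 26.09 mg/L
k = ln2 / t½ = 0.693147 / 2.31 = 0.3001 h⁻¹
Fraction remaining after one interval: r = e^(−kτ) = e^(−0.3001 × 3.91) = 0.3093
Before dose 3, 2 doses have been given (aged 1τ, 2τ).
C_trough = C₀ × (r + r²) = 26.09 × (0.3093 + 0.09567) = 10.57 mg/L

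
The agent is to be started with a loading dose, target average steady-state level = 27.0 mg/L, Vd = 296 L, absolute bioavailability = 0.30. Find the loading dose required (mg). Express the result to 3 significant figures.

LD = Css × Vd / F = 27.0 × 296 / 0.30 = 26640 mg

26600 mg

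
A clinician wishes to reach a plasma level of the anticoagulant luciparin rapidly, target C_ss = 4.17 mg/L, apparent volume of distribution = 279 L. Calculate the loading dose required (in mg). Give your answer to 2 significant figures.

LD = Css × Vd = 4.17 × 279 = 1163 mg

1200 mg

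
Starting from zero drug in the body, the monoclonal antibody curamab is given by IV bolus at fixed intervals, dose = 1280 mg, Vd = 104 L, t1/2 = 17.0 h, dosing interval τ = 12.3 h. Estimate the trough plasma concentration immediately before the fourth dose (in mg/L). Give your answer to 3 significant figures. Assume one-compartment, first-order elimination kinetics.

C₀ per dose = Dose / Vd = 1280 / 104 = 12.31 mg/L
k = ln2 / t½ = 0.693147 / 17.0 = 0.04077 h⁻¹
Fraction remaining after one interval: r = e^(−kτ) = e^(−0.04077 × 12.3) = 0.6056
Before dose 4, 3 doses have been given (aged 1τ, 2τ, 3τ).
C_trough = C₀ × (r + r² + … + r^3) = C₀ × r(1−r^3)/(1−r)
        = 12.31 × 0.6056 × (1 − 0.2221) / (1 − 0.6056) = 14.70 mg/L

14.7 mg/L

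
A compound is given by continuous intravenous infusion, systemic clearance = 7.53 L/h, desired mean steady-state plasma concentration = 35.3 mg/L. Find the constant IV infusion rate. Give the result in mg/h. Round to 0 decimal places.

266 mg/h

At steady state, infusion rate R₀ = Css × CL = 35.3 × 7.530 = 265.8 mg/h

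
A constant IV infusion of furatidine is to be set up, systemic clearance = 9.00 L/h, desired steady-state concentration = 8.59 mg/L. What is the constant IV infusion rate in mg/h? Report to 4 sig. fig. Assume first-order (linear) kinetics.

77.31 mg/h

At steady state, infusion rate R₀ = Css × CL = 8.59 × 9.000 = 77.31 mg/h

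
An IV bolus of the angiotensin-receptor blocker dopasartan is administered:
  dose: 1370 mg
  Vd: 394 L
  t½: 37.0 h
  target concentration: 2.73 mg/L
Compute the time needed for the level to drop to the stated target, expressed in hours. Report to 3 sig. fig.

C₀ = Dose / Vd = 1370 / 394 = 3.477 mg/L
k = ln2 / t½ = 0.693147 / 37.0 = 0.01873 h⁻¹
t = ln(C₀ / C) / k = ln(3.477 / 2.73) / 0.01873
  = ln(1.274) / 0.01873 = 0.2422 / 0.01873 = 12.93 h

12.9 h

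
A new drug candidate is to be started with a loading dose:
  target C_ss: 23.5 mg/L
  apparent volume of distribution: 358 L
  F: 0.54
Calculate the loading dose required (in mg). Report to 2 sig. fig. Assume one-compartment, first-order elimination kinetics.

16000 mg

LD = Css × Vd / F = 23.5 × 358 / 0.54 = 15580 mg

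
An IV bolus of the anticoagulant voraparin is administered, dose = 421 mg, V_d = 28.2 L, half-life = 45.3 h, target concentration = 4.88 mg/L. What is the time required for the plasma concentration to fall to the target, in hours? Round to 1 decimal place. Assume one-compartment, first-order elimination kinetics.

73.1 h

C₀ = Dose / Vd = 421.0 / 28.2 = 14.93 mg/L
k = ln2 / t½ = 0.693147 / 45.3 = 0.01530 h⁻¹
t = ln(C₀ / C) / k = ln(14.93 / 4.88) / 0.01530
  = ln(3.059) / 0.01530 = 1.118 / 0.01530 = 73.07 h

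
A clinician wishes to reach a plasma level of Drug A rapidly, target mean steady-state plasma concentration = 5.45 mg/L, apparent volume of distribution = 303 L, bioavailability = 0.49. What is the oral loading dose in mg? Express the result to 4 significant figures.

3370 mg

LD = Css × Vd / F = 5.45 × 303 / 0.49 = 3370 mg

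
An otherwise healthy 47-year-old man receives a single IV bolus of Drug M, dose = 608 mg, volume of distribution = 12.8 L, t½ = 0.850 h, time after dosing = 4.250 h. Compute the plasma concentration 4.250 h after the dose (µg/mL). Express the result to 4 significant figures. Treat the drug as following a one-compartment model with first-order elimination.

1.484 µg/mL

C₀ = Dose / Vd = 608.0 / 12.8 = 47.50 mg/L
k = ln2 / t½ = 0.693147 / 0.850 = 0.8155 h⁻¹
t / t½ = 4.250 / 0.850 = 5 half-lives
C = C₀ × (1/2)^5 = 47.50 × 0.03125 = 1.484 mg/L
(1.484 mg/L = 1.484 µg/mL)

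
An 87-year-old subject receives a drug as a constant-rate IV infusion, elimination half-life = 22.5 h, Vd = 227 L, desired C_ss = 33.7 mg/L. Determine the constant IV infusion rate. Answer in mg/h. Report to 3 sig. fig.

236 mg/h

k = ln2 / t½ = 0.693147 / 22.5 = 0.03081 h⁻¹
CL = k × Vd = 0.03081 × 227 = 6.994 L/h
At steady state, infusion rate R₀ = Css × CL = 33.7 × 6.994 = 235.7 mg/h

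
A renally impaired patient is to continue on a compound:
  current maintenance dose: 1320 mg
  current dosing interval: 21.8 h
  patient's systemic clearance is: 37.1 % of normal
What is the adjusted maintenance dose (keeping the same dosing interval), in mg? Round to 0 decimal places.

490 mg

To keep the same average steady-state level, dosing rate must scale with clearance.
CL ratio = 37.1 / 100 = 0.3710
New dose (same interval) = 1320 × 0.3710 = 489.7 mg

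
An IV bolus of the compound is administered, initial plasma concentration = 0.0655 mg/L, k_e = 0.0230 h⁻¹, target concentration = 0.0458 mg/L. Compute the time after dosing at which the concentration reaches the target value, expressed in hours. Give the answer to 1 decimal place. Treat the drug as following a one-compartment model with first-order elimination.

t = ln(C₀ / C) / k = ln(0.06550 / 0.0458) / 0.02300
  = ln(1.430) / 0.02300 = 0.3577 / 0.02300 = 15.55 h

15.6 h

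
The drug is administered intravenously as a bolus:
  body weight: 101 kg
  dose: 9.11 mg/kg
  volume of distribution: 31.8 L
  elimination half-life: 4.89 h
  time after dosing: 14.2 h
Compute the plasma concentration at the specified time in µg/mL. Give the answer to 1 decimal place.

Total dose = 9.11 × 101 = 920.1 mg
C₀ = Dose / Vd = 920.1 / 31.8 = 28.93 mg/L
k = ln2 / t½ = 0.693147 / 4.89 = 0.1417 h⁻¹
C = C₀ · e^(−k·t) = 28.93 × e^(−0.1417 × 14.2)
  = 28.93 × 0.1337 = 3.868 mg/L
(3.868 mg/L = 3.868 µg/mL)

3.9 µg/mL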